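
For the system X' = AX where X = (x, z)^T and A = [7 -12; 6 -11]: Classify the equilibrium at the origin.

saddle

A = [[7,-12],[6,-11]]; det(A-λI) = λ^2 + 4λ - 5.
λ = 1, -5: opposite signs.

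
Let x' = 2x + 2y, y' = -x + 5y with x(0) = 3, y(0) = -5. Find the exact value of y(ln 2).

A = [[2,2],[-1,5]]; eigenvalues λ = 3, 4.
Eigenvectors: (2,1) for λ=3, (-1,-1) for λ=4.
From the initial condition, c_1 = 8, c_2 = 13.
y(ln 2) = (8)(2^3)(1) + (13)(2^4)(-1) = -144.

-144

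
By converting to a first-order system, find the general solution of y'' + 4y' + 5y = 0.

Let x_1 = y, x_2 = y'. Then x_1' = x_2 and x_2' = -5x_1 - 4x_2.
A = [[0,1],[-5,-4]]; det(A-λI) = λ^2 + 4λ + 5.
Eigenvalues λ = -2 ± i.

y(t) = C_1e^(-2t)cos(t) + C_2e^(-2t)sin(t)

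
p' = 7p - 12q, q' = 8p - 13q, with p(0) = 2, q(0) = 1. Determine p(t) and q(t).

Coefficient matrix A = [[7, -12], [8, -13]].
Characteristic polynomial det(A - λI) = λ^2 + 6λ + 5 = 0.
Eigenvalues λ = -1, -5.
For λ=-1: (A-λI) row 1 is [8, -12], so an eigenvector is (-3, -2).
For λ=-5: (A-λI) row 1 is [12, -12], so an eigenvector is (-1, -1).
General solution: c_1e^(-t)(-3,-2) + c_2e^(-5t)(-1,-1).
Applying p(0)=2, q(0)=1 gives c_1=-1, c_2=1.

p(t) = 3e^(-t) - e^(-5t), q(t) = 2e^(-t) - e^(-5t)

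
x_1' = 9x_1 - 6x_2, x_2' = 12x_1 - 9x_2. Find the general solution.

x_1(t) = C_1e^(3t) + C_2e^(-3t), x_2(t) = C_1e^(3t) + 2C_2e^(-3t)

Coefficient matrix A = [[9, -6], [12, -9]].
Characteristic polynomial det(A - λI) = λ^2 - 9 = 0.
Eigenvalues λ = 3, -3.
For λ=3: (A-λI) row 1 is [6, -6], so an eigenvector is (1, 1).
For λ=-3: (A-λI) row 1 is [12, -6], so an eigenvector is (1, 2).
General solution: C_1e^(3t)(1,1) + C_2e^(-3t)(1,2).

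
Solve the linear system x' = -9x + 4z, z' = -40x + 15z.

x(t) = -C_1e^(3t)sin(4t) + C_2e^(3t)cos(4t), z(t) = -3C_1e^(3t)sin(4t) - C_1e^(3t)cos(4t) - C_2e^(3t)sin(4t) + 3C_2e^(3t)cos(4t)

Coefficient matrix A = [[-9, 4], [-40, 15]].
Characteristic polynomial det(A - λI) = λ^2 - 6λ + 25 = 0.
Eigenvalues λ = 3 ± 4i (complex conjugate pair).
For λ=3+4i: an eigenvector is (0,-1) - i(-1,-3) = (0 + i, -1 + 3i).
A real fundamental pair from Re and Im of e^((3+4i)t)v: X_1 = e^(3t)(cos(4t)·(0,-1) + sin(4t)·(-1,-3)), X_2 = e^(3t)(sin(4t)·(0,-1) - cos(4t)·(-1,-3)).
General solution: C_1X_1 + C_2X_2.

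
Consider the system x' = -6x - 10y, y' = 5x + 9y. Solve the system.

x(t) = -K_1e^(4t) + 2K_2e^(-t), y(t) = K_1e^(4t) - K_2e^(-t)

Coefficient matrix A = [[-6, -10], [5, 9]].
Characteristic polynomial det(A - λI) = λ^2 - 3λ - 4 = 0.
Eigenvalues λ = 4, -1.
For λ=4: (A-λI) row 1 is [-10, -10], so an eigenvector is (-1, 1).
For λ=-1: (A-λI) row 1 is [-5, -10], so an eigenvector is (2, -1).
General solution: K_1e^(4t)(-1,1) + K_2e^(-t)(2,-1).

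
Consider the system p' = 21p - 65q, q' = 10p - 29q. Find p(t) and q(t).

Coefficient matrix A = [[21, -65], [10, -29]].
Characteristic polynomial det(A - λI) = λ^2 + 8λ + 41 = 0.
Eigenvalues λ = -4 ± 5i (complex conjugate pair).
For λ=-4+5i: an eigenvector is (-3,-1) - i(-2,-1) = (-3 + 2i, -1 + i).
A real fundamental pair from Re and Im of e^((-4+5i)t)v: X_1 = e^(-4t)(cos(5t)·(-3,-1) + sin(5t)·(-2,-1)), X_2 = e^(-4t)(sin(5t)·(-3,-1) - cos(5t)·(-2,-1)).
General solution: K_1X_1 + K_2X_2.

p(t) = -2K_1e^(-4t)sin(5t) - 3K_1e^(-4t)cos(5t) - 3K_2e^(-4t)sin(5t) + 2K_2e^(-4t)cos(5t), q(t) = -K_1e^(-4t)sin(5t) - K_1e^(-4t)cos(5t) - K_2e^(-4t)sin(5t) + K_2e^(-4t)cos(5t)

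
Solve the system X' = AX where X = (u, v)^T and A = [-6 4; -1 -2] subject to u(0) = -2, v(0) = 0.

Coefficient matrix A = [[-6, 4], [-1, -2]].
Characteristic polynomial det(A - λI) = λ^2 + 8λ + 16 = 0.
Single eigenvalue λ = -4 with algebraic multiplicity 2.
Eigenvector v = (-2,-1); generalized eigenvector w with (A-λI)w=v is (3,1).
General solution: e^(-4t)[c_1·v + c_2·(t·v + w)].
Applying u(0)=-2, v(0)=0 gives c_1=-2, c_2=-2.

u(t) = 4te^(-4t) - 2e^(-4t), v(t) = 2te^(-4t)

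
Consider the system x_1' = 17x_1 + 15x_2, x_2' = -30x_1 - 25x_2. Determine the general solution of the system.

Coefficient matrix A = [[17, 15], [-30, -25]].
Characteristic polynomial det(A - λI) = λ^2 + 8λ + 25 = 0.
Eigenvalues λ = -4 ± 3i (complex conjugate pair).
For λ=-4+3i: an eigenvector is (-2,3) - i(1,-1) = (-2 - i, 3 + i).
A real fundamental pair from Re and Im of e^((-4+3i)t)v: X_1 = e^(-4t)(cos(3t)·(-2,3) + sin(3t)·(1,-1)), X_2 = e^(-4t)(sin(3t)·(-2,3) - cos(3t)·(1,-1)).
General solution: K_1X_1 + K_2X_2.

x_1(t) = K_1e^(-4t)sin(3t) - 2K_1e^(-4t)cos(3t) - 2K_2e^(-4t)sin(3t) - K_2e^(-4t)cos(3t), x_2(t) = -K_1e^(-4t)sin(3t) + 3K_1e^(-4t)cos(3t) + 3K_2e^(-4t)sin(3t) + K_2e^(-4t)cos(3t)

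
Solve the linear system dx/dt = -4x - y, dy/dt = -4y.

Coefficient matrix A = [[-4, -1], [0, -4]].
Characteristic polynomial det(A - λI) = λ^2 + 8λ + 16 = 0.
Single eigenvalue λ = -4 with algebraic multiplicity 2.
Eigenvector v = (-1,0); generalized eigenvector w with (A-λI)w=v is (3,1).
General solution: e^(-4t)[c_1·v + c_2·(t·v + w)].

x(t) = -c_1e^(-4t) - c_2te^(-4t) + 3c_2e^(-4t), y(t) = c_2e^(-4t)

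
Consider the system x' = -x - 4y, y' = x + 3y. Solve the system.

x(t) = 2c_1e^(t) + 2c_2te^(t) + c_2e^(t), y(t) = -c_1e^(t) - c_2te^(t) - c_2e^(t)

Coefficient matrix A = [[-1, -4], [1, 3]].
Characteristic polynomial det(A - λI) = λ^2 - 2λ + 1 = 0.
Single eigenvalue λ = 1 with algebraic multiplicity 2.
Eigenvector v = (2,-1); generalized eigenvector w with (A-λI)w=v is (1,-1).
General solution: e^(t)[c_1·v + c_2·(t·v + w)].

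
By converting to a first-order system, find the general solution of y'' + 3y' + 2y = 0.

y(t) = c_1e^(-2t) + c_2e^(-t)

Let x_1 = y, x_2 = y'. Then x_1' = x_2 and x_2' = -2x_1 - 3x_2.
A = [[0,1],[-2,-3]]; det(A-λI) = λ^2 + 3λ + 2.
Eigenvalues λ = -2, -1 with eigenvectors (1,-2), (1,-1).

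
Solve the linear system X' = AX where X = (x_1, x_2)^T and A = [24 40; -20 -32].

x_1(t) = 3C_1e^(-4t)sin(4t) - C_1e^(-4t)cos(4t) - C_2e^(-4t)sin(4t) - 3C_2e^(-4t)cos(4t), x_2(t) = -2C_1e^(-4t)sin(4t) + C_1e^(-4t)cos(4t) + C_2e^(-4t)sin(4t) + 2C_2e^(-4t)cos(4t)

Coefficient matrix A = [[24, 40], [-20, -32]].
Characteristic polynomial det(A - λI) = λ^2 + 8λ + 32 = 0.
Eigenvalues λ = -4 ± 4i (complex conjugate pair).
For λ=-4+4i: an eigenvector is (-1,1) - i(3,-2) = (-1 - 3i, 1 + 2i).
A real fundamental pair from Re and Im of e^((-4+4i)t)v: X_1 = e^(-4t)(cos(4t)·(-1,1) + sin(4t)·(3,-2)), X_2 = e^(-4t)(sin(4t)·(-1,1) - cos(4t)·(3,-2)).
General solution: C_1X_1 + C_2X_2.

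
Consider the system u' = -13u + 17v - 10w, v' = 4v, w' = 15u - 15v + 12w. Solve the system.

Coefficient matrix A = [[-13, 17, -10], [0, 4, 0], [15, -15, 12]].
det(A - λI) = 0 gives eigenvalues λ = -3, 4, 2.
For λ=-3: eigenvector (1,0,-1).
For λ=4: eigenvector (1,1,0).
For λ=2: eigenvector (-2,0,3).
General solution: C_1e^(-3t)(1,0,-1) + C_2e^(4t)(1,1,0) + C_3e^(2t)(-2,0,3).

u(t) = C_1e^(-3t) + C_2e^(4t) - 2C_3e^(2t), v(t) = C_2e^(4t), w(t) = -C_1e^(-3t) + 3C_3e^(2t)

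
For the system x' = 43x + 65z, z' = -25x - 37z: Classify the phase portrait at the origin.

A = [[43,65],[-25,-37]]; det(A-λI) = λ^2 - 6λ + 34.
λ = 3 ± 5i: positive real part.

unstable spiral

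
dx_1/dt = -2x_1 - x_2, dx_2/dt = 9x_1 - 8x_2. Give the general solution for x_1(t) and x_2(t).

x_1(t) = -K_1e^(-5t) - K_2te^(-5t) - K_2e^(-5t), x_2(t) = -3K_1e^(-5t) - 3K_2te^(-5t) - 2K_2e^(-5t)

Coefficient matrix A = [[-2, -1], [9, -8]].
Characteristic polynomial det(A - λI) = λ^2 + 10λ + 25 = 0.
Single eigenvalue λ = -5 with algebraic multiplicity 2.
Eigenvector v = (-1,-3); generalized eigenvector w with (A-λI)w=v is (-1,-2).
General solution: e^(-5t)[K_1·v + K_2·(t·v + w)].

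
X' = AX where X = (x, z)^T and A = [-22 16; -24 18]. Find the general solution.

x(t) = 2c_1e^(2t) - c_2e^(-6t), z(t) = 3c_1e^(2t) - c_2e^(-6t)

Coefficient matrix A = [[-22, 16], [-24, 18]].
Characteristic polynomial det(A - λI) = λ^2 + 4λ - 12 = 0.
Eigenvalues λ = 2, -6.
For λ=2: (A-λI) row 1 is [-24, 16], so an eigenvector is (2, 3).
For λ=-6: (A-λI) row 1 is [-16, 16], so an eigenvector is (-1, -1).
General solution: c_1e^(2t)(2,3) + c_2e^(-6t)(-1,-1).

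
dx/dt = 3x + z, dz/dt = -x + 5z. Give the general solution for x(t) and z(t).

x(t) = -c_1e^(4t) - c_2te^(4t) - c_2e^(4t), z(t) = -c_1e^(4t) - c_2te^(4t) - 2c_2e^(4t)

Coefficient matrix A = [[3, 1], [-1, 5]].
Characteristic polynomial det(A - λI) = λ^2 - 8λ + 16 = 0.
Single eigenvalue λ = 4 with algebraic multiplicity 2.
Eigenvector v = (-1,-1); generalized eigenvector w with (A-λI)w=v is (-1,-2).
General solution: e^(4t)[c_1·v + c_2·(t·v + w)].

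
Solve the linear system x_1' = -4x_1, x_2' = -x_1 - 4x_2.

x_1(t) = c_2e^(-4t), x_2(t) = -c_1e^(-4t) - c_2te^(-4t) - c_2e^(-4t)

Coefficient matrix A = [[-4, 0], [-1, -4]].
Characteristic polynomial det(A - λI) = λ^2 + 8λ + 16 = 0.
Single eigenvalue λ = -4 with algebraic multiplicity 2.
Eigenvector v = (0,-1); generalized eigenvector w with (A-λI)w=v is (1,-1).
General solution: e^(-4t)[c_1·v + c_2·(t·v + w)].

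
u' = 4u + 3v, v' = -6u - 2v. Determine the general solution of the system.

u(t) = C_1e^(t)sin(3t) - C_2e^(t)cos(3t), v(t) = -C_1e^(t)sin(3t) + C_1e^(t)cos(3t) + C_2e^(t)sin(3t) + C_2e^(t)cos(3t)

Coefficient matrix A = [[4, 3], [-6, -2]].
Characteristic polynomial det(A - λI) = λ^2 - 2λ + 10 = 0.
Eigenvalues λ = 1 ± 3i (complex conjugate pair).
For λ=1+3i: an eigenvector is (0,1) - i(1,-1) = (0 - i, 1 + i).
A real fundamental pair from Re and Im of e^((1+3i)t)v: X_1 = e^(t)(cos(3t)·(0,1) + sin(3t)·(1,-1)), X_2 = e^(t)(sin(3t)·(0,1) - cos(3t)·(1,-1)).
General solution: C_1X_1 + C_2X_2.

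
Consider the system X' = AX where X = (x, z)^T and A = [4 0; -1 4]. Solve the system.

x(t) = C_2e^(4t), z(t) = -C_1e^(4t) - C_2te^(4t) - 2C_2e^(4t)

Coefficient matrix A = [[4, 0], [-1, 4]].
Characteristic polynomial det(A - λI) = λ^2 - 8λ + 16 = 0.
Single eigenvalue λ = 4 with algebraic multiplicity 2.
Eigenvector v = (0,-1); generalized eigenvector w with (A-λI)w=v is (1,-2).
General solution: e^(4t)[C_1·v + C_2·(t·v + w)].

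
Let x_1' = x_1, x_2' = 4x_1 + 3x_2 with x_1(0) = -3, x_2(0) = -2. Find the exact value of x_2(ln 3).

-198

A = [[1,0],[4,3]]; eigenvalues λ = 1, 3.
Eigenvectors: (-1,2) for λ=1, (0,-1) for λ=3.
From the initial condition, c_1 = 3, c_2 = 8.
x_2(ln 3) = (3)(3^1)(2) + (8)(3^3)(-1) = -198.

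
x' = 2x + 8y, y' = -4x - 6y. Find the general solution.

x(t) = K_1e^(-2t)sin(4t) - K_1e^(-2t)cos(4t) - K_2e^(-2t)sin(4t) - K_2e^(-2t)cos(4t), y(t) = K_1e^(-2t)cos(4t) + K_2e^(-2t)sin(4t)

Coefficient matrix A = [[2, 8], [-4, -6]].
Characteristic polynomial det(A - λI) = λ^2 + 4λ + 20 = 0.
Eigenvalues λ = -2 ± 4i (complex conjugate pair).
For λ=-2+4i: an eigenvector is (-1,1) - i(1,0) = (-1 - i, 1).
A real fundamental pair from Re and Im of e^((-2+4i)t)v: X_1 = e^(-2t)(cos(4t)·(-1,1) + sin(4t)·(1,0)), X_2 = e^(-2t)(sin(4t)·(-1,1) - cos(4t)·(1,0)).
General solution: K_1X_1 + K_2X_2.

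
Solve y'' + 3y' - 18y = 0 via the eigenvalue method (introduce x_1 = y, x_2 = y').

Let x_1 = y, x_2 = y'. Then x_1' = x_2 and x_2' = 18x_1 - 3x_2.
A = [[0,1],[18,-3]]; det(A-λI) = λ^2 + 3λ - 18.
Eigenvalues λ = -6, 3 with eigenvectors (1,-6), (1,3).

y(t) = C_1e^(-6t) + C_2e^(3t)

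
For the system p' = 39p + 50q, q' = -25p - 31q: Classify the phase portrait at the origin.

A = [[39,50],[-25,-31]]; det(A-λI) = λ^2 - 8λ + 41.
λ = 4 ± 5i: positive real part.

unstable spiral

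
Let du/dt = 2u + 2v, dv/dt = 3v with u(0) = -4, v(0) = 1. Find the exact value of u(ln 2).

-8

A = [[2,2],[0,3]]; eigenvalues λ = 3, 2.
Eigenvectors: (2,1) for λ=3, (-1,0) for λ=2.
From the initial condition, c_1 = 1, c_2 = 6.
u(ln 2) = (1)(2^3)(2) + (6)(2^2)(-1) = -8.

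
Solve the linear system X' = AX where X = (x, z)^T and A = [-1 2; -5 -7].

x(t) = c_1e^(-4t)sin(t) - c_1e^(-4t)cos(t) - c_2e^(-4t)sin(t) - c_2e^(-4t)cos(t), z(t) = -c_1e^(-4t)sin(t) + 2c_1e^(-4t)cos(t) + 2c_2e^(-4t)sin(t) + c_2e^(-4t)cos(t)

Coefficient matrix A = [[-1, 2], [-5, -7]].
Characteristic polynomial det(A - λI) = λ^2 + 8λ + 17 = 0.
Eigenvalues λ = -4 ± i (complex conjugate pair).
For λ=-4+i: an eigenvector is (-1,2) - i(1,-1) = (-1 - i, 2 + i).
A real fundamental pair from Re and Im of e^((-4+i)t)v: X_1 = e^(-4t)(cos(t)·(-1,2) + sin(t)·(1,-1)), X_2 = e^(-4t)(sin(t)·(-1,2) - cos(t)·(1,-1)).
General solution: c_1X_1 + c_2X_2.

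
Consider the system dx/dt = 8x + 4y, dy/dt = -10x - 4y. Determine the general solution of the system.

Coefficient matrix A = [[8, 4], [-10, -4]].
Characteristic polynomial det(A - λI) = λ^2 - 4λ + 8 = 0.
Eigenvalues λ = 2 ± 2i (complex conjugate pair).
For λ=2+2i: an eigenvector is (-1,1) - i(-1,2) = (-1 + i, 1 - 2i).
A real fundamental pair from Re and Im of e^((2+2i)t)v: X_1 = e^(2t)(cos(2t)·(-1,1) + sin(2t)·(-1,2)), X_2 = e^(2t)(sin(2t)·(-1,1) - cos(2t)·(-1,2)).
General solution: c_1X_1 + c_2X_2.

x(t) = -c_1e^(2t)sin(2t) - c_1e^(2t)cos(2t) - c_2e^(2t)sin(2t) + c_2e^(2t)cos(2t), y(t) = 2c_1e^(2t)sin(2t) + c_1e^(2t)cos(2t) + c_2e^(2t)sin(2t) - 2c_2e^(2t)cos(2t)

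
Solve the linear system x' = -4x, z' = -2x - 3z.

Coefficient matrix A = [[-4, 0], [-2, -3]].
Characteristic polynomial det(A - λI) = λ^2 + 7λ + 12 = 0.
Eigenvalues λ = -4, -3.
For λ=-4: (A-λI) row 2 is [-2, 1], so an eigenvector is (1, 2).
For λ=-3: (A-λI) row 1 is [-1, 0], so an eigenvector is (0, -1).
General solution: C_1e^(-4t)(1,2) + C_2e^(-3t)(0,-1).

x(t) = C_1e^(-4t), z(t) = 2C_1e^(-4t) - C_2e^(-3t)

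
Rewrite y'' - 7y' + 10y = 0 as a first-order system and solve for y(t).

Let x_1 = y, x_2 = y'. Then x_1' = x_2 and x_2' = -10x_1 + 7x_2.
A = [[0,1],[-10,7]]; det(A-λI) = λ^2 - 7λ + 10.
Eigenvalues λ = 5, 2 with eigenvectors (1,5), (1,2).

y(t) = c_1e^(5t) + c_2e^(2t)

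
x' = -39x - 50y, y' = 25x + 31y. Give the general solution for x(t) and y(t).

Coefficient matrix A = [[-39, -50], [25, 31]].
Characteristic polynomial det(A - λI) = λ^2 + 8λ + 41 = 0.
Eigenvalues λ = -4 ± 5i (complex conjugate pair).
For λ=-4+5i: an eigenvector is (3,-2) - i(-1,1) = (3 + i, -2 - i).
A real fundamental pair from Re and Im of e^((-4+5i)t)v: X_1 = e^(-4t)(cos(5t)·(3,-2) + sin(5t)·(-1,1)), X_2 = e^(-4t)(sin(5t)·(3,-2) - cos(5t)·(-1,1)).
General solution: c_1X_1 + c_2X_2.

x(t) = -c_1e^(-4t)sin(5t) + 3c_1e^(-4t)cos(5t) + 3c_2e^(-4t)sin(5t) + c_2e^(-4t)cos(5t), y(t) = c_1e^(-4t)sin(5t) - 2c_1e^(-4t)cos(5t) - 2c_2e^(-4t)sin(5t) - c_2e^(-4t)cos(5t)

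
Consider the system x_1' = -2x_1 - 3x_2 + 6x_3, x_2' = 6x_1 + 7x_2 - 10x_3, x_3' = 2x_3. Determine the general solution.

Coefficient matrix A = [[-2, -3, 6], [6, 7, -10], [0, 0, 2]].
det(A - λI) = 0 gives eigenvalues λ = 4, 2, 1.
For λ=4: eigenvector (1,-2,0).
For λ=2: eigenvector (0,2,1).
For λ=1: eigenvector (1,-1,0).
General solution: K_1e^(4t)(1,-2,0) + K_2e^(2t)(0,2,1) + K_3e^(t)(1,-1,0).

x_1(t) = K_1e^(4t) + K_3e^(t), x_2(t) = -2K_1e^(4t) + 2K_2e^(2t) - K_3e^(t), x_3(t) = K_2e^(2t)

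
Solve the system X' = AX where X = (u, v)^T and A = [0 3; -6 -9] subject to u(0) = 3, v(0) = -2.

Coefficient matrix A = [[0, 3], [-6, -9]].
Characteristic polynomial det(A - λI) = λ^2 + 9λ + 18 = 0.
Eigenvalues λ = -6, -3.
For λ=-6: (A-λI) row 1 is [6, 3], so an eigenvector is (1, -2).
For λ=-3: (A-λI) row 1 is [3, 3], so an eigenvector is (-1, 1).
General solution: K_1e^(-6t)(1,-2) + K_2e^(-3t)(-1,1).
Applying u(0)=3, v(0)=-2 gives K_1=-1, K_2=-4.

u(t) = 4e^(-3t) - e^(-6t), v(t) = -4e^(-3t) + 2e^(-6t)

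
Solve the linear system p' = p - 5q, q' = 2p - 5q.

Coefficient matrix A = [[1, -5], [2, -5]].
Characteristic polynomial det(A - λI) = λ^2 + 4λ + 5 = 0.
Eigenvalues λ = -2 ± i (complex conjugate pair).
For λ=-2+i: an eigenvector is (-1,-1) - i(2,1) = (-1 - 2i, -1 - i).
A real fundamental pair from Re and Im of e^((-2+i)t)v: X_1 = e^(-2t)(cos(t)·(-1,-1) + sin(t)·(2,1)), X_2 = e^(-2t)(sin(t)·(-1,-1) - cos(t)·(2,1)).
General solution: c_1X_1 + c_2X_2.

p(t) = 2c_1e^(-2t)sin(t) - c_1e^(-2t)cos(t) - c_2e^(-2t)sin(t) - 2c_2e^(-2t)cos(t), q(t) = c_1e^(-2t)sin(t) - c_1e^(-2t)cos(t) - c_2e^(-2t)sin(t) - c_2e^(-2t)cos(t)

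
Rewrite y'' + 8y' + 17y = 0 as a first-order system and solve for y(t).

y(t) = c_1e^(-4t)cos(t) + c_2e^(-4t)sin(t)

Let x_1 = y, x_2 = y'. Then x_1' = x_2 and x_2' = -17x_1 - 8x_2.
A = [[0,1],[-17,-8]]; det(A-λI) = λ^2 + 8λ + 17.
Eigenvalues λ = -4 ± i.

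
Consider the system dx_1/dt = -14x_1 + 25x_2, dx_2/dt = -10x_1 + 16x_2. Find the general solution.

x_1(t) = c_1e^(t)sin(5t) - 2c_1e^(t)cos(5t) - 2c_2e^(t)sin(5t) - c_2e^(t)cos(5t), x_2(t) = c_1e^(t)sin(5t) - c_1e^(t)cos(5t) - c_2e^(t)sin(5t) - c_2e^(t)cos(5t)

Coefficient matrix A = [[-14, 25], [-10, 16]].
Characteristic polynomial det(A - λI) = λ^2 - 2λ + 26 = 0.
Eigenvalues λ = 1 ± 5i (complex conjugate pair).
For λ=1+5i: an eigenvector is (-2,-1) - i(1,1) = (-2 - i, -1 - i).
A real fundamental pair from Re and Im of e^((1+5i)t)v: X_1 = e^(t)(cos(5t)·(-2,-1) + sin(5t)·(1,1)), X_2 = e^(t)(sin(5t)·(-2,-1) - cos(5t)·(1,1)).
General solution: c_1X_1 + c_2X_2.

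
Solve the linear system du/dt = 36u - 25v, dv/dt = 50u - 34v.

Coefficient matrix A = [[36, -25], [50, -34]].
Characteristic polynomial det(A - λI) = λ^2 - 2λ + 26 = 0.
Eigenvalues λ = 1 ± 5i (complex conjugate pair).
For λ=1+5i: an eigenvector is (1,1) - i(2,3) = (1 - 2i, 1 - 3i).
A real fundamental pair from Re and Im of e^((1+5i)t)v: X_1 = e^(t)(cos(5t)·(1,1) + sin(5t)·(2,3)), X_2 = e^(t)(sin(5t)·(1,1) - cos(5t)·(2,3)).
General solution: c_1X_1 + c_2X_2.

u(t) = 2c_1e^(t)sin(5t) + c_1e^(t)cos(5t) + c_2e^(t)sin(5t) - 2c_2e^(t)cos(5t), v(t) = 3c_1e^(t)sin(5t) + c_1e^(t)cos(5t) + c_2e^(t)sin(5t) - 3c_2e^(t)cos(5t)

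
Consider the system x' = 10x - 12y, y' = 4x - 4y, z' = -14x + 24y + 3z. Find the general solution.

x(t) = 3K_1e^(2t) - 2K_2e^(4t), y(t) = 2K_1e^(2t) - K_2e^(4t), z(t) = -6K_1e^(2t) + 4K_2e^(4t) + K_3e^(3t)

Coefficient matrix A = [[10, -12, 0], [4, -4, 0], [-14, 24, 3]].
det(A - λI) = 0 gives eigenvalues λ = 2, 4, 3.
For λ=2: eigenvector (3,2,-6).
For λ=4: eigenvector (-2,-1,4).
For λ=3: eigenvector (0,0,1).
General solution: K_1e^(2t)(3,2,-6) + K_2e^(4t)(-2,-1,4) + K_3e^(3t)(0,0,1).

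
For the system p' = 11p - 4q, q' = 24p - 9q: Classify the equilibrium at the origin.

saddle

A = [[11,-4],[24,-9]]; det(A-λI) = λ^2 - 2λ - 3.
λ = 3, -1: opposite signs.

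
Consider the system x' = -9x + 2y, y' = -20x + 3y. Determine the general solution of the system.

Coefficient matrix A = [[-9, 2], [-20, 3]].
Characteristic polynomial det(A - λI) = λ^2 + 6λ + 13 = 0.
Eigenvalues λ = -3 ± 2i (complex conjugate pair).
For λ=-3+2i: an eigenvector is (-1,-3) - i(0,1) = (-1, -3 - i).
A real fundamental pair from Re and Im of e^((-3+2i)t)v: X_1 = e^(-3t)(cos(2t)·(-1,-3) + sin(2t)·(0,1)), X_2 = e^(-3t)(sin(2t)·(-1,-3) - cos(2t)·(0,1)).
General solution: K_1X_1 + K_2X_2.

x(t) = -K_1e^(-3t)cos(2t) - K_2e^(-3t)sin(2t), y(t) = K_1e^(-3t)sin(2t) - 3K_1e^(-3t)cos(2t) - 3K_2e^(-3t)sin(2t) - K_2e^(-3t)cos(2t)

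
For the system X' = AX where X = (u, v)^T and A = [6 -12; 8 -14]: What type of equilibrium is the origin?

stable node

A = [[6,-12],[8,-14]]; det(A-λI) = λ^2 + 8λ + 12.
λ = -2, -6: both negative.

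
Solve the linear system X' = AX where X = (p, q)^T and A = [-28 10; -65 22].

Coefficient matrix A = [[-28, 10], [-65, 22]].
Characteristic polynomial det(A - λI) = λ^2 + 6λ + 34 = 0.
Eigenvalues λ = -3 ± 5i (complex conjugate pair).
For λ=-3+5i: an eigenvector is (-1,-3) - i(-1,-2) = (-1 + i, -3 + 2i).
A real fundamental pair from Re and Im of e^((-3+5i)t)v: X_1 = e^(-3t)(cos(5t)·(-1,-3) + sin(5t)·(-1,-2)), X_2 = e^(-3t)(sin(5t)·(-1,-3) - cos(5t)·(-1,-2)).
General solution: K_1X_1 + K_2X_2.

p(t) = -K_1e^(-3t)sin(5t) - K_1e^(-3t)cos(5t) - K_2e^(-3t)sin(5t) + K_2e^(-3t)cos(5t), q(t) = -2K_1e^(-3t)sin(5t) - 3K_1e^(-3t)cos(5t) - 3K_2e^(-3t)sin(5t) + 2K_2e^(-3t)cos(5t)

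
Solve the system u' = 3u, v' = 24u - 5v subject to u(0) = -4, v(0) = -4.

u(t) = -4e^(3t), v(t) = -12e^(3t) + 8e^(-5t)

Coefficient matrix A = [[3, 0], [24, -5]].
Characteristic polynomial det(A - λI) = λ^2 + 2λ - 15 = 0.
Eigenvalues λ = 3, -5.
For λ=3: (A-λI) row 2 is [24, -8], so an eigenvector is (1, 3).
For λ=-5: (A-λI) row 1 is [8, 0], so an eigenvector is (0, 1).
General solution: K_1e^(3t)(1,3) + K_2e^(-5t)(0,1).
Applying u(0)=-4, v(0)=-4 gives K_1=-4, K_2=8.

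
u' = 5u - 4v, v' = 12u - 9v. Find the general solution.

u(t) = C_1e^(-3t) + 2C_2e^(-t), v(t) = 2C_1e^(-3t) + 3C_2e^(-t)

Coefficient matrix A = [[5, -4], [12, -9]].
Characteristic polynomial det(A - λI) = λ^2 + 4λ + 3 = 0.
Eigenvalues λ = -3, -1.
For λ=-3: (A-λI) row 1 is [8, -4], so an eigenvector is (1, 2).
For λ=-1: (A-λI) row 1 is [6, -4], so an eigenvector is (2, 3).
General solution: C_1e^(-3t)(1,2) + C_2e^(-t)(2,3).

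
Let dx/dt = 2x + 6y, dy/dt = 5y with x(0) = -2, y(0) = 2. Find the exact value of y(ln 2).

A = [[2,6],[0,5]]; eigenvalues λ = 5, 2.
Eigenvectors: (2,1) for λ=5, (1,0) for λ=2.
From the initial condition, c_1 = 2, c_2 = -6.
y(ln 2) = (2)(2^5)(1) + (-6)(2^2)(0) = 64.

64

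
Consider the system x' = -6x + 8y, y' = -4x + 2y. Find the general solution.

x(t) = K_1e^(-2t)sin(4t) - K_1e^(-2t)cos(4t) - K_2e^(-2t)sin(4t) - K_2e^(-2t)cos(4t), y(t) = K_1e^(-2t)sin(4t) - K_2e^(-2t)cos(4t)

Coefficient matrix A = [[-6, 8], [-4, 2]].
Characteristic polynomial det(A - λI) = λ^2 + 4λ + 20 = 0.
Eigenvalues λ = -2 ± 4i (complex conjugate pair).
For λ=-2+4i: an eigenvector is (-1,0) - i(1,1) = (-1 - i, 0 - i).
A real fundamental pair from Re and Im of e^((-2+4i)t)v: X_1 = e^(-2t)(cos(4t)·(-1,0) + sin(4t)·(1,1)), X_2 = e^(-2t)(sin(4t)·(-1,0) - cos(4t)·(1,1)).
General solution: K_1X_1 + K_2X_2.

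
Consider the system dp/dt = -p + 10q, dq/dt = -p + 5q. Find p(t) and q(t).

Coefficient matrix A = [[-1, 10], [-1, 5]].
Characteristic polynomial det(A - λI) = λ^2 - 4λ + 5 = 0.
Eigenvalues λ = 2 ± i (complex conjugate pair).
For λ=2+i: an eigenvector is (-1,0) - i(3,1) = (-1 - 3i, 0 - i).
A real fundamental pair from Re and Im of e^((2+i)t)v: X_1 = e^(2t)(cos(t)·(-1,0) + sin(t)·(3,1)), X_2 = e^(2t)(sin(t)·(-1,0) - cos(t)·(3,1)).
General solution: K_1X_1 + K_2X_2.

p(t) = 3K_1e^(2t)sin(t) - K_1e^(2t)cos(t) - K_2e^(2t)sin(t) - 3K_2e^(2t)cos(t), q(t) = K_1e^(2t)sin(t) - K_2e^(2t)cos(t)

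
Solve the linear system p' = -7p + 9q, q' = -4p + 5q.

Coefficient matrix A = [[-7, 9], [-4, 5]].
Characteristic polynomial det(A - λI) = λ^2 + 2λ + 1 = 0.
Single eigenvalue λ = -1 with algebraic multiplicity 2.
Eigenvector v = (3,2); generalized eigenvector w with (A-λI)w=v is (1,1).
General solution: e^(-t)[c_1·v + c_2·(t·v + w)].

p(t) = 3c_1e^(-t) + 3c_2te^(-t) + c_2e^(-t), q(t) = 2c_1e^(-t) + 2c_2te^(-t) + c_2e^(-t)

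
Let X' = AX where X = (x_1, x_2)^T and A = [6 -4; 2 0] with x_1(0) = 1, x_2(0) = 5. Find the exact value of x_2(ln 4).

-880

A = [[6,-4],[2,0]]; eigenvalues λ = 4, 2.
Eigenvectors: (-2,-1) for λ=4, (-1,-1) for λ=2.
From the initial condition, c_1 = 4, c_2 = -9.
x_2(ln 4) = (4)(4^4)(-1) + (-9)(4^2)(-1) = -880.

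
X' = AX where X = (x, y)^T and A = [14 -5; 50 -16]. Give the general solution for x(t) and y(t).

Coefficient matrix A = [[14, -5], [50, -16]].
Characteristic polynomial det(A - λI) = λ^2 + 2λ + 26 = 0.
Eigenvalues λ = -1 ± 5i (complex conjugate pair).
For λ=-1+5i: an eigenvector is (0,1) - i(-1,-3) = (0 + i, 1 + 3i).
A real fundamental pair from Re and Im of e^((-1+5i)t)v: X_1 = e^(-t)(cos(5t)·(0,1) + sin(5t)·(-1,-3)), X_2 = e^(-t)(sin(5t)·(0,1) - cos(5t)·(-1,-3)).
General solution: C_1X_1 + C_2X_2.

x(t) = -C_1e^(-t)sin(5t) + C_2e^(-t)cos(5t), y(t) = -3C_1e^(-t)sin(5t) + C_1e^(-t)cos(5t) + C_2e^(-t)sin(5t) + 3C_2e^(-t)cos(5t)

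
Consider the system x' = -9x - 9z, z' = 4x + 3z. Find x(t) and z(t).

x(t) = 3C_1e^(-3t) + 3C_2te^(-3t) + C_2e^(-3t), z(t) = -2C_1e^(-3t) - 2C_2te^(-3t) - C_2e^(-3t)

Coefficient matrix A = [[-9, -9], [4, 3]].
Characteristic polynomial det(A - λI) = λ^2 + 6λ + 9 = 0.
Single eigenvalue λ = -3 with algebraic multiplicity 2.
Eigenvector v = (3,-2); generalized eigenvector w with (A-λI)w=v is (1,-1).
General solution: e^(-3t)[C_1·v + C_2·(t·v + w)].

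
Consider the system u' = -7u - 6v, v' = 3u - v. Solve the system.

Coefficient matrix A = [[-7, -6], [3, -1]].
Characteristic polynomial det(A - λI) = λ^2 + 8λ + 25 = 0.
Eigenvalues λ = -4 ± 3i (complex conjugate pair).
For λ=-4+3i: an eigenvector is (1,-1) - i(1,0) = (1 - i, -1).
A real fundamental pair from Re and Im of e^((-4+3i)t)v: X_1 = e^(-4t)(cos(3t)·(1,-1) + sin(3t)·(1,0)), X_2 = e^(-4t)(sin(3t)·(1,-1) - cos(3t)·(1,0)).
General solution: K_1X_1 + K_2X_2.

u(t) = K_1e^(-4t)sin(3t) + K_1e^(-4t)cos(3t) + K_2e^(-4t)sin(3t) - K_2e^(-4t)cos(3t), v(t) = -K_1e^(-4t)cos(3t) - K_2e^(-4t)sin(3t)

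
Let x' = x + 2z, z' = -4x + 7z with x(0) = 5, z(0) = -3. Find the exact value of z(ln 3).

A = [[1,2],[-4,7]]; eigenvalues λ = 3, 5.
Eigenvectors: (-1,-1) for λ=3, (-1,-2) for λ=5.
From the initial condition, c_1 = -13, c_2 = 8.
z(ln 3) = (-13)(3^3)(-1) + (8)(3^5)(-2) = -3537.

-3537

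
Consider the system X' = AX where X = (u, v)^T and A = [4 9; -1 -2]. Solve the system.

u(t) = 3c_1e^(t) + 3c_2te^(t) + c_2e^(t), v(t) = -c_1e^(t) - c_2te^(t)

Coefficient matrix A = [[4, 9], [-1, -2]].
Characteristic polynomial det(A - λI) = λ^2 - 2λ + 1 = 0.
Single eigenvalue λ = 1 with algebraic multiplicity 2.
Eigenvector v = (3,-1); generalized eigenvector w with (A-λI)w=v is (1,0).
General solution: e^(t)[c_1·v + c_2·(t·v + w)].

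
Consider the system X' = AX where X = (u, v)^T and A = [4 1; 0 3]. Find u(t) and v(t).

Coefficient matrix A = [[4, 1], [0, 3]].
Characteristic polynomial det(A - λI) = λ^2 - 7λ + 12 = 0.
Eigenvalues λ = 4, 3.
For λ=4: (A-λI) row 1 is [0, 1], so an eigenvector is (1, 0).
For λ=3: (A-λI) row 1 is [1, 1], so an eigenvector is (1, -1).
General solution: c_1e^(4t)(1,0) + c_2e^(3t)(1,-1).

u(t) = c_1e^(4t) + c_2e^(3t), v(t) = -c_2e^(3t)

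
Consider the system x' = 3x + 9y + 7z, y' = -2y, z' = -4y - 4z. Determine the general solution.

Coefficient matrix A = [[3, 9, 7], [0, -2, 0], [0, -4, -4]].
det(A - λI) = 0 gives eigenvalues λ = 3, -2, -4.
For λ=3: eigenvector (1,0,0).
For λ=-2: eigenvector (1,1,-2).
For λ=-4: eigenvector (-1,0,1).
General solution: c_1e^(3t)(1,0,0) + c_2e^(-2t)(1,1,-2) + c_3e^(-4t)(-1,0,1).

x(t) = c_1e^(3t) + c_2e^(-2t) - c_3e^(-4t), y(t) = c_2e^(-2t), z(t) = -2c_2e^(-2t) + c_3e^(-4t)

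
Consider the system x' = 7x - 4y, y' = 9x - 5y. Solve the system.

Coefficient matrix A = [[7, -4], [9, -5]].
Characteristic polynomial det(A - λI) = λ^2 - 2λ + 1 = 0.
Single eigenvalue λ = 1 with algebraic multiplicity 2.
Eigenvector v = (2,3); generalized eigenvector w with (A-λI)w=v is (-1,-2).
General solution: e^(t)[c_1·v + c_2·(t·v + w)].

x(t) = 2c_1e^(t) + 2c_2te^(t) - c_2e^(t), y(t) = 3c_1e^(t) + 3c_2te^(t) - 2c_2e^(t)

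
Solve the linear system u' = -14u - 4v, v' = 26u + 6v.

u(t) = K_1e^(-4t)sin(2t) - K_1e^(-4t)cos(2t) - K_2e^(-4t)sin(2t) - K_2e^(-4t)cos(2t), v(t) = -3K_1e^(-4t)sin(2t) + 2K_1e^(-4t)cos(2t) + 2K_2e^(-4t)sin(2t) + 3K_2e^(-4t)cos(2t)

Coefficient matrix A = [[-14, -4], [26, 6]].
Characteristic polynomial det(A - λI) = λ^2 + 8λ + 20 = 0.
Eigenvalues λ = -4 ± 2i (complex conjugate pair).
For λ=-4+2i: an eigenvector is (-1,2) - i(1,-3) = (-1 - i, 2 + 3i).
A real fundamental pair from Re and Im of e^((-4+2i)t)v: X_1 = e^(-4t)(cos(2t)·(-1,2) + sin(2t)·(1,-3)), X_2 = e^(-4t)(sin(2t)·(-1,2) - cos(2t)·(1,-3)).
General solution: K_1X_1 + K_2X_2.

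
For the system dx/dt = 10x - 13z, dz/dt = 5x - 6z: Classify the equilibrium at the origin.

unstable spiral

A = [[10,-13],[5,-6]]; det(A-λI) = λ^2 - 4λ + 5.
λ = 2 ± i: positive real part.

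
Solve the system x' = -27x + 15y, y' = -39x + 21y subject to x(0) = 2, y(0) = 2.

x(t) = -6e^(-3t)sin(3t) + 2e^(-3t)cos(3t), y(t) = -10e^(-3t)sin(3t) + 2e^(-3t)cos(3t)

Coefficient matrix A = [[-27, 15], [-39, 21]].
Characteristic polynomial det(A - λI) = λ^2 + 6λ + 18 = 0.
Eigenvalues λ = -3 ± 3i (complex conjugate pair).
For λ=-3+3i: an eigenvector is (2,3) - i(-1,-2) = (2 + i, 3 + 2i).
A real fundamental pair from Re and Im of e^((-3+3i)t)v: X_1 = e^(-3t)(cos(3t)·(2,3) + sin(3t)·(-1,-2)), X_2 = e^(-3t)(sin(3t)·(2,3) - cos(3t)·(-1,-2)).
General solution: c_1X_1 + c_2X_2.
Applying x(0)=2, y(0)=2 gives c_1=2, c_2=-2.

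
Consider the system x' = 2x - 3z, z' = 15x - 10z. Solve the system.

Coefficient matrix A = [[2, -3], [15, -10]].
Characteristic polynomial det(A - λI) = λ^2 + 8λ + 25 = 0.
Eigenvalues λ = -4 ± 3i (complex conjugate pair).
For λ=-4+3i: an eigenvector is (0,-1) - i(1,2) = (0 - i, -1 - 2i).
A real fundamental pair from Re and Im of e^((-4+3i)t)v: X_1 = e^(-4t)(cos(3t)·(0,-1) + sin(3t)·(1,2)), X_2 = e^(-4t)(sin(3t)·(0,-1) - cos(3t)·(1,2)).
General solution: C_1X_1 + C_2X_2.

x(t) = C_1e^(-4t)sin(3t) - C_2e^(-4t)cos(3t), z(t) = 2C_1e^(-4t)sin(3t) - C_1e^(-4t)cos(3t) - C_2e^(-4t)sin(3t) - 2C_2e^(-4t)cos(3t)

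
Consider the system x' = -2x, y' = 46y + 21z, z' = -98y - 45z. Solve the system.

Coefficient matrix A = [[-2, 0, 0], [0, 46, 21], [0, -98, -45]].
det(A - λI) = 0 gives eigenvalues λ = -2, -3, 4.
For λ=-2: eigenvector (1,0,0).
For λ=-3: eigenvector (0,-3,7).
For λ=4: eigenvector (0,1,-2).
General solution: c_1e^(-2t)(1,0,0) + c_2e^(-3t)(0,-3,7) + c_3e^(4t)(0,1,-2).

x(t) = c_1e^(-2t), y(t) = -3c_2e^(-3t) + c_3e^(4t), z(t) = 7c_2e^(-3t) - 2c_3e^(4t)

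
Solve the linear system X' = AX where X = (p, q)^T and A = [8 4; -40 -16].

Coefficient matrix A = [[8, 4], [-40, -16]].
Characteristic polynomial det(A - λI) = λ^2 + 8λ + 32 = 0.
Eigenvalues λ = -4 ± 4i (complex conjugate pair).
For λ=-4+4i: an eigenvector is (0,1) - i(1,-3) = (0 - i, 1 + 3i).
A real fundamental pair from Re and Im of e^((-4+4i)t)v: X_1 = e^(-4t)(cos(4t)·(0,1) + sin(4t)·(1,-3)), X_2 = e^(-4t)(sin(4t)·(0,1) - cos(4t)·(1,-3)).
General solution: K_1X_1 + K_2X_2.

p(t) = K_1e^(-4t)sin(4t) - K_2e^(-4t)cos(4t), q(t) = -3K_1e^(-4t)sin(4t) + K_1e^(-4t)cos(4t) + K_2e^(-4t)sin(4t) + 3K_2e^(-4t)cos(4t)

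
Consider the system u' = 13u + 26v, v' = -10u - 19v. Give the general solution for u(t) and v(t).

Coefficient matrix A = [[13, 26], [-10, -19]].
Characteristic polynomial det(A - λI) = λ^2 + 6λ + 13 = 0.
Eigenvalues λ = -3 ± 2i (complex conjugate pair).
For λ=-3+2i: an eigenvector is (2,-1) - i(3,-2) = (2 - 3i, -1 + 2i).
A real fundamental pair from Re and Im of e^((-3+2i)t)v: X_1 = e^(-3t)(cos(2t)·(2,-1) + sin(2t)·(3,-2)), X_2 = e^(-3t)(sin(2t)·(2,-1) - cos(2t)·(3,-2)).
General solution: C_1X_1 + C_2X_2.

u(t) = 3C_1e^(-3t)sin(2t) + 2C_1e^(-3t)cos(2t) + 2C_2e^(-3t)sin(2t) - 3C_2e^(-3t)cos(2t), v(t) = -2C_1e^(-3t)sin(2t) - C_1e^(-3t)cos(2t) - C_2e^(-3t)sin(2t) + 2C_2e^(-3t)cos(2t)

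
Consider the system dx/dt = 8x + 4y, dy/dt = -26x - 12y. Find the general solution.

x(t) = K_1e^(-2t)sin(2t) + K_1e^(-2t)cos(2t) + K_2e^(-2t)sin(2t) - K_2e^(-2t)cos(2t), y(t) = -3K_1e^(-2t)sin(2t) - 2K_1e^(-2t)cos(2t) - 2K_2e^(-2t)sin(2t) + 3K_2e^(-2t)cos(2t)

Coefficient matrix A = [[8, 4], [-26, -12]].
Characteristic polynomial det(A - λI) = λ^2 + 4λ + 8 = 0.
Eigenvalues λ = -2 ± 2i (complex conjugate pair).
For λ=-2+2i: an eigenvector is (1,-2) - i(1,-3) = (1 - i, -2 + 3i).
A real fundamental pair from Re and Im of e^((-2+2i)t)v: X_1 = e^(-2t)(cos(2t)·(1,-2) + sin(2t)·(1,-3)), X_2 = e^(-2t)(sin(2t)·(1,-2) - cos(2t)·(1,-3)).
General solution: K_1X_1 + K_2X_2.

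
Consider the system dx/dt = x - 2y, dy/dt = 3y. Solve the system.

x(t) = -c_1e^(t) - c_2e^(3t), y(t) = c_2e^(3t)

Coefficient matrix A = [[1, -2], [0, 3]].
Characteristic polynomial det(A - λI) = λ^2 - 4λ + 3 = 0.
Eigenvalues λ = 1, 3.
For λ=1: (A-λI) row 1 is [0, -2], so an eigenvector is (-1, 0).
For λ=3: (A-λI) row 1 is [-2, -2], so an eigenvector is (-1, 1).
General solution: c_1e^(t)(-1,0) + c_2e^(3t)(-1,1).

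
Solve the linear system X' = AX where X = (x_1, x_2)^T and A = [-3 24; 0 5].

x_1(t) = -K_1e^(-3t) - 3K_2e^(5t), x_2(t) = -K_2e^(5t)

Coefficient matrix A = [[-3, 24], [0, 5]].
Characteristic polynomial det(A - λI) = λ^2 - 2λ - 15 = 0.
Eigenvalues λ = -3, 5.
For λ=-3: (A-λI) row 1 is [0, 24], so an eigenvector is (-1, 0).
For λ=5: (A-λI) row 1 is [-8, 24], so an eigenvector is (-3, -1).
General solution: K_1e^(-3t)(-1,0) + K_2e^(5t)(-3,-1).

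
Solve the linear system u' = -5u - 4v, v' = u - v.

Coefficient matrix A = [[-5, -4], [1, -1]].
Characteristic polynomial det(A - λI) = λ^2 + 6λ + 9 = 0.
Single eigenvalue λ = -3 with algebraic multiplicity 2.
Eigenvector v = (2,-1); generalized eigenvector w with (A-λI)w=v is (1,-1).
General solution: e^(-3t)[c_1·v + c_2·(t·v + w)].

u(t) = 2c_1e^(-3t) + 2c_2te^(-3t) + c_2e^(-3t), v(t) = -c_1e^(-3t) - c_2te^(-3t) - c_2e^(-3t)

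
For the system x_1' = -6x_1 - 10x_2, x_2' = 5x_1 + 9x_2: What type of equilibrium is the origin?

A = [[-6,-10],[5,9]]; det(A-λI) = λ^2 - 3λ - 4.
λ = 4, -1: opposite signs.

saddle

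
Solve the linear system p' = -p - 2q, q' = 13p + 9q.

p(t) = C_1e^(4t)sin(t) - C_1e^(4t)cos(t) - C_2e^(4t)sin(t) - C_2e^(4t)cos(t), q(t) = -3C_1e^(4t)sin(t) + 2C_1e^(4t)cos(t) + 2C_2e^(4t)sin(t) + 3C_2e^(4t)cos(t)

Coefficient matrix A = [[-1, -2], [13, 9]].
Characteristic polynomial det(A - λI) = λ^2 - 8λ + 17 = 0.
Eigenvalues λ = 4 ± i (complex conjugate pair).
For λ=4+i: an eigenvector is (-1,2) - i(1,-3) = (-1 - i, 2 + 3i).
A real fundamental pair from Re and Im of e^((4+i)t)v: X_1 = e^(4t)(cos(t)·(-1,2) + sin(t)·(1,-3)), X_2 = e^(4t)(sin(t)·(-1,2) - cos(t)·(1,-3)).
General solution: C_1X_1 + C_2X_2.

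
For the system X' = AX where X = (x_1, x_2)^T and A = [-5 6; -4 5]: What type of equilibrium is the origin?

A = [[-5,6],[-4,5]]; det(A-λI) = λ^2 - 1.
λ = -1, 1: opposite signs.

saddle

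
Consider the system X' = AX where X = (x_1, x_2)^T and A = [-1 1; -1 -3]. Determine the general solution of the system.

Coefficient matrix A = [[-1, 1], [-1, -3]].
Characteristic polynomial det(A - λI) = λ^2 + 4λ + 4 = 0.
Single eigenvalue λ = -2 with algebraic multiplicity 2.
Eigenvector v = (1,-1); generalized eigenvector w with (A-λI)w=v is (3,-2).
General solution: e^(-2t)[c_1·v + c_2·(t·v + w)].

x_1(t) = c_1e^(-2t) + c_2te^(-2t) + 3c_2e^(-2t), x_2(t) = -c_1e^(-2t) - c_2te^(-2t) - 2c_2e^(-2t)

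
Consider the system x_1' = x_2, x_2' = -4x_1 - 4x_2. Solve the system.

Coefficient matrix A = [[0, 1], [-4, -4]].
Characteristic polynomial det(A - λI) = λ^2 + 4λ + 4 = 0.
Single eigenvalue λ = -2 with algebraic multiplicity 2.
Eigenvector v = (-1,2); generalized eigenvector w with (A-λI)w=v is (1,-3).
General solution: e^(-2t)[C_1·v + C_2·(t·v + w)].

x_1(t) = -C_1e^(-2t) - C_2te^(-2t) + C_2e^(-2t), x_2(t) = 2C_1e^(-2t) + 2C_2te^(-2t) - 3C_2e^(-2t)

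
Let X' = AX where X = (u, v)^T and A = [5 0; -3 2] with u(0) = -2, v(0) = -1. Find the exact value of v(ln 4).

2000

A = [[5,0],[-3,2]]; eigenvalues λ = 2, 5.
Eigenvectors: (0,-1) for λ=2, (-1,1) for λ=5.
From the initial condition, c_1 = 3, c_2 = 2.
v(ln 4) = (3)(4^2)(-1) + (2)(4^5)(1) = 2000.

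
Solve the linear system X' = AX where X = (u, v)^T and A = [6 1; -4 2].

Coefficient matrix A = [[6, 1], [-4, 2]].
Characteristic polynomial det(A - λI) = λ^2 - 8λ + 16 = 0.
Single eigenvalue λ = 4 with algebraic multiplicity 2.
Eigenvector v = (-1,2); generalized eigenvector w with (A-λI)w=v is (1,-3).
General solution: e^(4t)[K_1·v + K_2·(t·v + w)].

u(t) = -K_1e^(4t) - K_2te^(4t) + K_2e^(4t), v(t) = 2K_1e^(4t) + 2K_2te^(4t) - 3K_2e^(4t)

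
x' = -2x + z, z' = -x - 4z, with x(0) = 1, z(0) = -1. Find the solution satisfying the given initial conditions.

Coefficient matrix A = [[-2, 1], [-1, -4]].
Characteristic polynomial det(A - λI) = λ^2 + 6λ + 9 = 0.
Single eigenvalue λ = -3 with algebraic multiplicity 2.
Eigenvector v = (1,-1); generalized eigenvector w with (A-λI)w=v is (2,-1).
General solution: e^(-3t)[C_1·v + C_2·(t·v + w)].
Applying x(0)=1, z(0)=-1 gives C_1=1, C_2=0.

x(t) = e^(-3t), z(t) = -e^(-3t)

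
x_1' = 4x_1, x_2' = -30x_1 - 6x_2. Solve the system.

x_1(t) = -c_1e^(4t), x_2(t) = 3c_1e^(4t) - c_2e^(-6t)

Coefficient matrix A = [[4, 0], [-30, -6]].
Characteristic polynomial det(A - λI) = λ^2 + 2λ - 24 = 0.
Eigenvalues λ = 4, -6.
For λ=4: (A-λI) row 2 is [-30, -10], so an eigenvector is (-1, 3).
For λ=-6: (A-λI) row 1 is [10, 0], so an eigenvector is (0, -1).
General solution: c_1e^(4t)(-1,3) + c_2e^(-6t)(0,-1).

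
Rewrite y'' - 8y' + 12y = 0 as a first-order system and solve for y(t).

Let x_1 = y, x_2 = y'. Then x_1' = x_2 and x_2' = -12x_1 + 8x_2.
A = [[0,1],[-12,8]]; det(A-λI) = λ^2 - 8λ + 12.
Eigenvalues λ = 6, 2 with eigenvectors (1,6), (1,2).

y(t) = K_1e^(6t) + K_2e^(2t)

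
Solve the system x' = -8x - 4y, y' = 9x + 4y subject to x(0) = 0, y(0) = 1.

Coefficient matrix A = [[-8, -4], [9, 4]].
Characteristic polynomial det(A - λI) = λ^2 + 4λ + 4 = 0.
Single eigenvalue λ = -2 with algebraic multiplicity 2.
Eigenvector v = (2,-3); generalized eigenvector w with (A-λI)w=v is (1,-2).
General solution: e^(-2t)[K_1·v + K_2·(t·v + w)].
Applying x(0)=0, y(0)=1 gives K_1=1, K_2=-2.

x(t) = -4te^(-2t), y(t) = 6te^(-2t) + e^(-2t)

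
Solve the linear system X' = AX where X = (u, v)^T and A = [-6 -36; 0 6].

Coefficient matrix A = [[-6, -36], [0, 6]].
Characteristic polynomial det(A - λI) = λ^2 - 36 = 0.
Eigenvalues λ = -6, 6.
For λ=-6: (A-λI) row 1 is [0, -36], so an eigenvector is (-1, 0).
For λ=6: (A-λI) row 1 is [-12, -36], so an eigenvector is (-3, 1).
General solution: c_1e^(-6t)(-1,0) + c_2e^(6t)(-3,1).

u(t) = -c_1e^(-6t) - 3c_2e^(6t), v(t) = c_2e^(6t)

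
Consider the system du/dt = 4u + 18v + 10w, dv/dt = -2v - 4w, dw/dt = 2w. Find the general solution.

u(t) = c_1e^(4t) - 3c_2e^(-2t) + 4c_3e^(2t), v(t) = c_2e^(-2t) - c_3e^(2t), w(t) = c_3e^(2t)

Coefficient matrix A = [[4, 18, 10], [0, -2, -4], [0, 0, 2]].
det(A - λI) = 0 gives eigenvalues λ = 4, -2, 2.
For λ=4: eigenvector (1,0,0).
For λ=-2: eigenvector (-3,1,0).
For λ=2: eigenvector (4,-1,1).
General solution: c_1e^(4t)(1,0,0) + c_2e^(-2t)(-3,1,0) + c_3e^(2t)(4,-1,1).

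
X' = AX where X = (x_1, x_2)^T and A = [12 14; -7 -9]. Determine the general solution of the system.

x_1(t) = c_1e^(-2t) + 2c_2e^(5t), x_2(t) = -c_1e^(-2t) - c_2e^(5t)

Coefficient matrix A = [[12, 14], [-7, -9]].
Characteristic polynomial det(A - λI) = λ^2 - 3λ - 10 = 0.
Eigenvalues λ = -2, 5.
For λ=-2: (A-λI) row 1 is [14, 14], so an eigenvector is (1, -1).
For λ=5: (A-λI) row 1 is [7, 14], so an eigenvector is (2, -1).
General solution: c_1e^(-2t)(1,-1) + c_2e^(5t)(2,-1).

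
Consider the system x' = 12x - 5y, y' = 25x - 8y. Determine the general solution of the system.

x(t) = c_1e^(2t)cos(5t) + c_2e^(2t)sin(5t), y(t) = c_1e^(2t)sin(5t) + 2c_1e^(2t)cos(5t) + 2c_2e^(2t)sin(5t) - c_2e^(2t)cos(5t)

Coefficient matrix A = [[12, -5], [25, -8]].
Characteristic polynomial det(A - λI) = λ^2 - 4λ + 29 = 0.
Eigenvalues λ = 2 ± 5i (complex conjugate pair).
For λ=2+5i: an eigenvector is (1,2) - i(0,1) = (1, 2 - i).
A real fundamental pair from Re and Im of e^((2+5i)t)v: X_1 = e^(2t)(cos(5t)·(1,2) + sin(5t)·(0,1)), X_2 = e^(2t)(sin(5t)·(1,2) - cos(5t)·(0,1)).
General solution: c_1X_1 + c_2X_2.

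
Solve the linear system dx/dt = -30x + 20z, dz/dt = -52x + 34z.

Coefficient matrix A = [[-30, 20], [-52, 34]].
Characteristic polynomial det(A - λI) = λ^2 - 4λ + 20 = 0.
Eigenvalues λ = 2 ± 4i (complex conjugate pair).
For λ=2+4i: an eigenvector is (-1,-2) - i(-2,-3) = (-1 + 2i, -2 + 3i).
A real fundamental pair from Re and Im of e^((2+4i)t)v: X_1 = e^(2t)(cos(4t)·(-1,-2) + sin(4t)·(-2,-3)), X_2 = e^(2t)(sin(4t)·(-1,-2) - cos(4t)·(-2,-3)).
General solution: K_1X_1 + K_2X_2.

x(t) = -2K_1e^(2t)sin(4t) - K_1e^(2t)cos(4t) - K_2e^(2t)sin(4t) + 2K_2e^(2t)cos(4t), z(t) = -3K_1e^(2t)sin(4t) - 2K_1e^(2t)cos(4t) - 2K_2e^(2t)sin(4t) + 3K_2e^(2t)cos(4t)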